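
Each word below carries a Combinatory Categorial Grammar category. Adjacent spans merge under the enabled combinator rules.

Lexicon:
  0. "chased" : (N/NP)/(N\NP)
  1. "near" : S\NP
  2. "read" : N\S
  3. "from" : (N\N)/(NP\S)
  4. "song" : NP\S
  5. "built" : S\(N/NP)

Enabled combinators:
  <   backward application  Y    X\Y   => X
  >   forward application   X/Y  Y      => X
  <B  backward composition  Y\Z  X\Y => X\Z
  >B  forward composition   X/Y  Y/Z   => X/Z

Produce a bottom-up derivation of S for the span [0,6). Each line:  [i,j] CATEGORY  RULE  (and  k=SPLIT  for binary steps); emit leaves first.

[0,1] (N/NP)/(N\NP)  lex  "chased"
[1,2] S\NP  lex  "near"
[2,3] N\S  lex  "read"
[3,4] (N\N)/(NP\S)  lex  "from"
[4,5] NP\S  lex  "song"
[3,5] N\N  >  k=4
[2,5] N\S  <B  k=3
[1,5] N\NP  <B  k=2
[0,5] N/NP  >  k=1
[5,6] S\(N/NP)  lex  "built"
[0,6] S  <  k=5

[0,6] S   <
  [0,5] N/NP   >
    [0,1] "chased" : (N/NP)/(N\NP)
    [1,5] N\NP   <B
      [1,2] "near" : S\NP
      [2,5] N\S   <B
        [2,3] "read" : N\S
        [3,5] N\N   >
          [3,4] "from" : (N\N)/(NP\S)
          [4,5] "song" : NP\S
  [5,6] "built" : S\(N/NP)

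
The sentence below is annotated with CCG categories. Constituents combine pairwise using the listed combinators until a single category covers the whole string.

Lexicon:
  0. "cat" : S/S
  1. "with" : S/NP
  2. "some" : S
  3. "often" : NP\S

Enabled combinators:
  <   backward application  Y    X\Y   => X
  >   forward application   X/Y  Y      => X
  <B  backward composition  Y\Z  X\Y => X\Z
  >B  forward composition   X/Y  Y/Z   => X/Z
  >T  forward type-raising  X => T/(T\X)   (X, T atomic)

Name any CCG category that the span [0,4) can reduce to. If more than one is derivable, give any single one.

[0,4] S   >
  [0,2] S/NP   >B
    [0,1] "cat" : S/S
    [1,2] "with" : S/NP
  [2,4] NP   >
    [2,3] NP/(NP\S)   >T
      [2,3] "some" : S
    [3,4] "often" : NP\S

S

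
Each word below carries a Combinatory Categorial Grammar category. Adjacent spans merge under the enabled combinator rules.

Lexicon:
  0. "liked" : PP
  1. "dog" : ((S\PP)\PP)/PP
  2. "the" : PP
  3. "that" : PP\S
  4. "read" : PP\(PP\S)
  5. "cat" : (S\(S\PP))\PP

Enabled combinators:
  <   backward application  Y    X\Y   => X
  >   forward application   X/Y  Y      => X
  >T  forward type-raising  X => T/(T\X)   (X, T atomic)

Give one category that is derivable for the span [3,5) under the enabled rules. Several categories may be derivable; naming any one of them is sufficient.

PP

[0,6] S   <
  [0,3] S\PP   <
    [0,1] "liked" : PP
    [1,3] (S\PP)\PP   >
      [1,2] "dog" : ((S\PP)\PP)/PP
      [2,3] "the" : PP
  [3,6] S\(S\PP)   <
    [3,5] PP   <
      [3,4] "that" : PP\S
      [4,5] "read" : PP\(PP\S)
    [5,6] "cat" : (S\(S\PP))\PP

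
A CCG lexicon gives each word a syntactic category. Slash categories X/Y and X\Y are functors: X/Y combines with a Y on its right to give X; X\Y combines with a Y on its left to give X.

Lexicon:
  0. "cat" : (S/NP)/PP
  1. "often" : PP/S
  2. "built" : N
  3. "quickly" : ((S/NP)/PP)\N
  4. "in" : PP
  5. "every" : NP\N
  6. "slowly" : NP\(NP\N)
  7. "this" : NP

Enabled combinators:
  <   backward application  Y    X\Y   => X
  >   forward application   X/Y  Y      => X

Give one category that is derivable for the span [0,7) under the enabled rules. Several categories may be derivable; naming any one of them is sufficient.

[0,8] S   >
  [0,7] S/NP   >
    [0,1] "cat" : (S/NP)/PP
    [1,7] PP   >
      [1,2] "often" : PP/S
      [2,7] S   >
        [2,5] S/NP   >
          [2,4] (S/NP)/PP   <
            [2,3] "built" : N
            [3,4] "quickly" : ((S/NP)/PP)\N
          [4,5] "in" : PP
        [5,7] NP   <
          [5,6] "every" : NP\N
          [6,7] "slowly" : NP\(NP\N)
  [7,8] "this" : NP

S/NP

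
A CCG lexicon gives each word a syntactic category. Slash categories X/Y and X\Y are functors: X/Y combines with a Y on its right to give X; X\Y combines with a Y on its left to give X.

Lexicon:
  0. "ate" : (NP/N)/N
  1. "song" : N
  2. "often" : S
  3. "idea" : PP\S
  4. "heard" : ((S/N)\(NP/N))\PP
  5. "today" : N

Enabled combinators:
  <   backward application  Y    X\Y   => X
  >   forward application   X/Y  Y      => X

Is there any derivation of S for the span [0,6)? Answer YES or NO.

YES

[0,6] S   >
  [0,5] S/N   <
    [0,2] NP/N   >
      [0,1] "ate" : (NP/N)/N
      [1,2] "song" : N
    [2,5] (S/N)\(NP/N)   <
      [2,4] PP   <
        [2,3] "often" : S
        [3,4] "idea" : PP\S
      [4,5] "heard" : ((S/N)\(NP/N))\PP
  [5,6] "today" : N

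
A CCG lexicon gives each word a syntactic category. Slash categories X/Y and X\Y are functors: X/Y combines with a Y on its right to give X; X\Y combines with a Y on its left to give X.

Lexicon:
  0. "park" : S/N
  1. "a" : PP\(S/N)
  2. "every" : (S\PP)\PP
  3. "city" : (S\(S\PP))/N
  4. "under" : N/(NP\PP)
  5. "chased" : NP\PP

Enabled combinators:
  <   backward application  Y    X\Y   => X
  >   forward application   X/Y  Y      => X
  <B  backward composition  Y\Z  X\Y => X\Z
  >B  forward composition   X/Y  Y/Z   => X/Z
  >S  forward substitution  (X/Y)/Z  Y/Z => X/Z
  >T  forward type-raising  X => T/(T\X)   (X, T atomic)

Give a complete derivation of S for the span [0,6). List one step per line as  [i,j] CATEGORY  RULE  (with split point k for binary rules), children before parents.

[0,1] S/N  lex  "park"
[1,2] PP\(S/N)  lex  "a"
[0,2] PP  <  k=1
[2,3] (S\PP)\PP  lex  "every"
[0,3] S\PP  <  k=2
[3,4] (S\(S\PP))/N  lex  "city"
[4,5] N/(NP\PP)  lex  "under"
[5,6] NP\PP  lex  "chased"
[4,6] N  >  k=5
[3,6] S\(S\PP)  >  k=4
[0,6] S  <  k=3

[0,6] S   <
  [0,3] S\PP   <
    [0,2] PP   <
      [0,1] "park" : S/N
      [1,2] "a" : PP\(S/N)
    [2,3] "every" : (S\PP)\PP
  [3,6] S\(S\PP)   >
    [3,4] "city" : (S\(S\PP))/N
    [4,6] N   >
      [4,5] "under" : N/(NP\PP)
      [5,6] "chased" : NP\PP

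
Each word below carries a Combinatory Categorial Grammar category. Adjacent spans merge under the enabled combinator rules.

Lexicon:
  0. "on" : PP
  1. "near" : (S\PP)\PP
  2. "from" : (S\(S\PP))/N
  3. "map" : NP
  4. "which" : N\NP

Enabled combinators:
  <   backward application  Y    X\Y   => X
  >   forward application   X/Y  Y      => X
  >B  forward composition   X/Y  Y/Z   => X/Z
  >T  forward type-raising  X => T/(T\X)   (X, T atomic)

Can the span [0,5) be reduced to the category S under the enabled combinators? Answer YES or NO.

YES

[0,5] S   <
  [0,2] S\PP   <
    [0,1] "on" : PP
    [1,2] "near" : (S\PP)\PP
  [2,5] S\(S\PP)   >
    [2,3] "from" : (S\(S\PP))/N
    [3,5] N   >
      [3,4] N/(N\NP)   >T
        [3,4] "map" : NP
      [4,5] "which" : N\NP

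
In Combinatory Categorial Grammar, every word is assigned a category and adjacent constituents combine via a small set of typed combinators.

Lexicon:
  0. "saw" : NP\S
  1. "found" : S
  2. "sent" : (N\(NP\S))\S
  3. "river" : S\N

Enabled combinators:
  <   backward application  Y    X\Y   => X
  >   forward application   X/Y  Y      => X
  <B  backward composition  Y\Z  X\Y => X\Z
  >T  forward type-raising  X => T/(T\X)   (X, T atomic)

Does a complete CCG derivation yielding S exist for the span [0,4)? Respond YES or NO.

[0,4] S   <
  [0,3] N   <
    [0,1] "saw" : NP\S
    [1,3] N\(NP\S)   <
      [1,2] "found" : S
      [2,3] "sent" : (N\(NP\S))\S
  [3,4] "river" : S\N

YES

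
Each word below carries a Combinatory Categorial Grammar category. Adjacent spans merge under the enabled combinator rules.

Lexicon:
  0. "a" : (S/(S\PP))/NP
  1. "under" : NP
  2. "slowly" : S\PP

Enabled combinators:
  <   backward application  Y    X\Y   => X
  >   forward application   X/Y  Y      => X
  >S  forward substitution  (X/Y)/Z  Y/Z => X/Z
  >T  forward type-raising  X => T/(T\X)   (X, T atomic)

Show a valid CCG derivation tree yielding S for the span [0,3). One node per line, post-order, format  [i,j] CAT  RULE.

[0,1] (S/(S\PP))/NP  lex  "a"
[1,2] NP  lex  "under"
[0,2] S/(S\PP)  >  k=1
[2,3] S\PP  lex  "slowly"
[0,3] S  >  k=2

[0,3] S   >
  [0,2] S/(S\PP)   >
    [0,1] "a" : (S/(S\PP))/NP
    [1,2] "under" : NP
  [2,3] "slowly" : S\PP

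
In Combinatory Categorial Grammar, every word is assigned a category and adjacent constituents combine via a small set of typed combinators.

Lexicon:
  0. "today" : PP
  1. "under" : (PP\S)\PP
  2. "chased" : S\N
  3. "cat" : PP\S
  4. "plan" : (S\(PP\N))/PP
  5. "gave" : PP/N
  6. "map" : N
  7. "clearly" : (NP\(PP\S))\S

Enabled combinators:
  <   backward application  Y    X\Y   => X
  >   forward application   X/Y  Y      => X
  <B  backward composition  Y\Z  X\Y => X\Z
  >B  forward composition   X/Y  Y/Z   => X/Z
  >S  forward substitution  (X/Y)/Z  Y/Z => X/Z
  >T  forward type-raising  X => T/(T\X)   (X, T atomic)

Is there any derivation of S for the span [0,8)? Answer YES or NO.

PP (PP\S)\PP S\N PP\S (S\(PP\N))/PP PP/N N (NP\(PP\S))\S
CKY chart[0,8] = {N/(N\NP), NP, NP/(NP\NP), PP/(PP\NP), S/(S\NP)}; S ∉ chart

NO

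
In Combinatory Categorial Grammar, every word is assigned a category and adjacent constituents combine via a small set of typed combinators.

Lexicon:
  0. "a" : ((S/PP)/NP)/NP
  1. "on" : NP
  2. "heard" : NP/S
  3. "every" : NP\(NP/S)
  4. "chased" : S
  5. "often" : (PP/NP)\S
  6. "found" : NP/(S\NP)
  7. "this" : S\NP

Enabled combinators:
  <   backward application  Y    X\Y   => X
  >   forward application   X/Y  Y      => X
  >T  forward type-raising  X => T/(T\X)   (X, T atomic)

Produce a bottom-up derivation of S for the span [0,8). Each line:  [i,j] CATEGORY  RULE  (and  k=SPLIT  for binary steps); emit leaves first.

[0,8] S   >
  [0,4] S/PP   >
    [0,2] (S/PP)/NP   >
      [0,1] "a" : ((S/PP)/NP)/NP
      [1,2] "on" : NP
    [2,4] NP   <
      [2,3] "heard" : NP/S
      [3,4] "every" : NP\(NP/S)
  [4,8] PP   >
    [4,6] PP/NP   <
      [4,5] "chased" : S
      [5,6] "often" : (PP/NP)\S
    [6,8] NP   >
      [6,7] "found" : NP/(S\NP)
      [7,8] "this" : S\NP

[0,1] ((S/PP)/NP)/NP  lex  "a"
[1,2] NP  lex  "on"
[0,2] (S/PP)/NP  >  k=1
[2,3] NP/S  lex  "heard"
[3,4] NP\(NP/S)  lex  "every"
[2,4] NP  <  k=3
[0,4] S/PP  >  k=2
[4,5] S  lex  "chased"
[5,6] (PP/NP)\S  lex  "often"
[4,6] PP/NP  <  k=5
[6,7] NP/(S\NP)  lex  "found"
[7,8] S\NP  lex  "this"
[6,8] NP  >  k=7
[4,8] PP  >  k=6
[0,8] S  >  k=4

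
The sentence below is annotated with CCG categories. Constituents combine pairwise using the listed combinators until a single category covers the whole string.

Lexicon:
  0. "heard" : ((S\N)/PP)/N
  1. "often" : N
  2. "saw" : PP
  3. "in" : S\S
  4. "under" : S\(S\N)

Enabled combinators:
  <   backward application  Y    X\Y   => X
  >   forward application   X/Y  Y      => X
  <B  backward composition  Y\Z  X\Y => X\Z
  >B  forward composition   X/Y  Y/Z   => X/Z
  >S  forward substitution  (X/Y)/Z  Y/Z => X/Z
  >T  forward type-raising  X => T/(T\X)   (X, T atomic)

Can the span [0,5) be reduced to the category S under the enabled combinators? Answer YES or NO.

YES

[0,5] S   <
  [0,4] S\N   <B
    [0,3] S\N   >
      [0,2] (S\N)/PP   >
        [0,1] "heard" : ((S\N)/PP)/N
        [1,2] "often" : N
      [2,3] "saw" : PP
    [3,4] "in" : S\S
  [4,5] "under" : S\(S\N)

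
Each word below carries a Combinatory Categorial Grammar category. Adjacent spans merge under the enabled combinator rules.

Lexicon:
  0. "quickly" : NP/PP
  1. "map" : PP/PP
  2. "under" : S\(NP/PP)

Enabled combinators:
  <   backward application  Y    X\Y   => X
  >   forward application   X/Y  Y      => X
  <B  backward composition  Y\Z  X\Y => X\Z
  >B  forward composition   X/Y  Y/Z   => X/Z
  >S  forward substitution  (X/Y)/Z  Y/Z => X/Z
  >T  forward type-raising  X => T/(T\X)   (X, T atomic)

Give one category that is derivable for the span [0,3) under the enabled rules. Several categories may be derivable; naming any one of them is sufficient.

[0,3] S   <
  [0,2] NP/PP   >B
    [0,1] "quickly" : NP/PP
    [1,2] "map" : PP/PP
  [2,3] "under" : S\(NP/PP)

S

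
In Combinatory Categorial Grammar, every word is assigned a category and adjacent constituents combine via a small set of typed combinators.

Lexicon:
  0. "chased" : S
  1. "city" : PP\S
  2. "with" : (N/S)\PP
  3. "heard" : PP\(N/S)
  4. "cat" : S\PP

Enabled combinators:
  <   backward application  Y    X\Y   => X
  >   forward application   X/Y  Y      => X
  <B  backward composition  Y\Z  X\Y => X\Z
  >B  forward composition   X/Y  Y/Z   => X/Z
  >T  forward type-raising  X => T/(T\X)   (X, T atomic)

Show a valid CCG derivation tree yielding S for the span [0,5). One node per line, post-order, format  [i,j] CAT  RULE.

[0,1] S  lex  "chased"
[1,2] PP\S  lex  "city"
[2,3] (N/S)\PP  lex  "with"
[3,4] PP\(N/S)  lex  "heard"
[2,4] PP\PP  <B  k=3
[1,4] PP\S  <B  k=2
[0,4] PP  <  k=1
[4,5] S\PP  lex  "cat"
[0,5] S  <  k=4

[0,5] S   <
  [0,4] PP   <
    [0,1] "chased" : S
    [1,4] PP\S   <B
      [1,2] "city" : PP\S
      [2,4] PP\PP   <B
        [2,3] "with" : (N/S)\PP
        [3,4] "heard" : PP\(N/S)
  [4,5] "cat" : S\PP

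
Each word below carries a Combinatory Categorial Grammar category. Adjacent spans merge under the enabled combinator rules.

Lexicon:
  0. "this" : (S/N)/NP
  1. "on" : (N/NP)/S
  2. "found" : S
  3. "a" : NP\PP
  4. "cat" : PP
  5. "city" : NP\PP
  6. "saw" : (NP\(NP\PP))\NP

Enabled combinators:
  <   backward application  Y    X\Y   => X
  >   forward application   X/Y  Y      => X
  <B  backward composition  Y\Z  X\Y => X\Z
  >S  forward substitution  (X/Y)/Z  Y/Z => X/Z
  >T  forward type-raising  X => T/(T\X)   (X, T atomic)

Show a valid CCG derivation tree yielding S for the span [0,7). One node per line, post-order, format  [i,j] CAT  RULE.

[0,7] S   >
  [0,3] S/NP   >S
    [0,1] "this" : (S/N)/NP
    [1,3] N/NP   >
      [1,2] "on" : (N/NP)/S
      [2,3] "found" : S
  [3,7] NP   <
    [3,4] "a" : NP\PP
    [4,7] NP\(NP\PP)   <
      [4,6] NP   <
        [4,5] "cat" : PP
        [5,6] "city" : NP\PP
      [6,7] "saw" : (NP\(NP\PP))\NP

[0,1] (S/N)/NP  lex  "this"
[1,2] (N/NP)/S  lex  "on"
[2,3] S  lex  "found"
[1,3] N/NP  >  k=2
[0,3] S/NP  >S  k=1
[3,4] NP\PP  lex  "a"
[4,5] PP  lex  "cat"
[5,6] NP\PP  lex  "city"
[4,6] NP  <  k=5
[6,7] (NP\(NP\PP))\NP  lex  "saw"
[4,7] NP\(NP\PP)  <  k=6
[3,7] NP  <  k=4
[0,7] S  >  k=3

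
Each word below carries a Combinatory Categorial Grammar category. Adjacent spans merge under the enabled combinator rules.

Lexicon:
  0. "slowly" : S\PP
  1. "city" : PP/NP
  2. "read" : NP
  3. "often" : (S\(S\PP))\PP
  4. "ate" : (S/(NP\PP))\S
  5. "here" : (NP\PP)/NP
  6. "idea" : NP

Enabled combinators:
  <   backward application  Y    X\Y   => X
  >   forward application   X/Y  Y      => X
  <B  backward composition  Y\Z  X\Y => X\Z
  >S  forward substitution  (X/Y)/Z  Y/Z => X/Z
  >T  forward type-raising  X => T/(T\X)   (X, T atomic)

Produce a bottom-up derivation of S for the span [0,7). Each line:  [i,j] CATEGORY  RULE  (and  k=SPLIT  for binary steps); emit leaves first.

[0,1] S\PP  lex  "slowly"
[1,2] PP/NP  lex  "city"
[2,3] NP  lex  "read"
[1,3] PP  >  k=2
[3,4] (S\(S\PP))\PP  lex  "often"
[1,4] S\(S\PP)  <  k=3
[0,4] S  <  k=1
[4,5] (S/(NP\PP))\S  lex  "ate"
[0,5] S/(NP\PP)  <  k=4
[5,6] (NP\PP)/NP  lex  "here"
[6,7] NP  lex  "idea"
[5,7] NP\PP  >  k=6
[0,7] S  >  k=5

[0,7] S   >
  [0,5] S/(NP\PP)   <
    [0,4] S   <
      [0,1] "slowly" : S\PP
      [1,4] S\(S\PP)   <
        [1,3] PP   >
          [1,2] "city" : PP/NP
          [2,3] "read" : NP
        [3,4] "often" : (S\(S\PP))\PP
    [4,5] "ate" : (S/(NP\PP))\S
  [5,7] NP\PP   >
    [5,6] "here" : (NP\PP)/NP
    [6,7] "idea" : NP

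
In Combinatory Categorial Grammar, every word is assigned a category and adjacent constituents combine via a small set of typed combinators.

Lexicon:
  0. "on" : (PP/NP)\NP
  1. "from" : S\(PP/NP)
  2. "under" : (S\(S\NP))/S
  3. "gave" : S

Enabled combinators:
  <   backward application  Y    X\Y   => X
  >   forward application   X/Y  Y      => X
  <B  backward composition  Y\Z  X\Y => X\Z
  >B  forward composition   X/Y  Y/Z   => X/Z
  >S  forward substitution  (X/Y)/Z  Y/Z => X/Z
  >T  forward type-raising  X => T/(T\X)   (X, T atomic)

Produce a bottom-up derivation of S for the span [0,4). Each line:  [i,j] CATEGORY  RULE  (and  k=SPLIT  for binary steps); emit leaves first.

[0,4] S   <
  [0,2] S\NP   <B
    [0,1] "on" : (PP/NP)\NP
    [1,2] "from" : S\(PP/NP)
  [2,4] S\(S\NP)   >
    [2,3] "under" : (S\(S\NP))/S
    [3,4] "gave" : S

[0,1] (PP/NP)\NP  lex  "on"
[1,2] S\(PP/NP)  lex  "from"
[0,2] S\NP  <B  k=1
[2,3] (S\(S\NP))/S  lex  "under"
[3,4] S  lex  "gave"
[2,4] S\(S\NP)  >  k=3
[0,4] S  <  k=2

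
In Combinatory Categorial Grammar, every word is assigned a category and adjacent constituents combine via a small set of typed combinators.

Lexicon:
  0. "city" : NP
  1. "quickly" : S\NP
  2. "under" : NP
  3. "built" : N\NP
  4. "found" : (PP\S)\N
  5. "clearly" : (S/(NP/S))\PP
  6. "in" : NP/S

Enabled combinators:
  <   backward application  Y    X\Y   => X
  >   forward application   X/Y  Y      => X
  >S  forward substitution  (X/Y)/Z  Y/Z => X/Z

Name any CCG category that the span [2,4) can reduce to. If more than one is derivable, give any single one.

N

[0,7] S   >
  [0,6] S/(NP/S)   <
    [0,5] PP   <
      [0,2] S   <
        [0,1] "city" : NP
        [1,2] "quickly" : S\NP
      [2,5] PP\S   <
        [2,4] N   <
          [2,3] "under" : NP
          [3,4] "built" : N\NP
        [4,5] "found" : (PP\S)\N
    [5,6] "clearly" : (S/(NP/S))\PP
  [6,7] "in" : NP/S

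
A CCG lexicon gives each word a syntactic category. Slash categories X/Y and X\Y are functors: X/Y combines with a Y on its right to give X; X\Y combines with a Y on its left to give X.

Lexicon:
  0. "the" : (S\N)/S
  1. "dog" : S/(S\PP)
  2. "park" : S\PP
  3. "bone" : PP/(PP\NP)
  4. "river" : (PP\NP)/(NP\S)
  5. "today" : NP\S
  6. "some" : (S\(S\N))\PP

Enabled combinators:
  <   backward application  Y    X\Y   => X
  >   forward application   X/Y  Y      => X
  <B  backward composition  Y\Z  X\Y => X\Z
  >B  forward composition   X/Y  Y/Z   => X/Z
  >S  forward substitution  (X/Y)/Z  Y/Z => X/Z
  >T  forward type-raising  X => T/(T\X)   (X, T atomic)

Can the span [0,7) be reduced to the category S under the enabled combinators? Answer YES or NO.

YES

[0,7] S   <
  [0,3] S\N   >
    [0,1] "the" : (S\N)/S
    [1,3] S   >
      [1,2] "dog" : S/(S\PP)
      [2,3] "park" : S\PP
  [3,7] S\(S\N)   <
    [3,6] PP   >
      [3,4] "bone" : PP/(PP\NP)
      [4,6] PP\NP   >
        [4,5] "river" : (PP\NP)/(NP\S)
        [5,6] "today" : NP\S
    [6,7] "some" : (S\(S\N))\PP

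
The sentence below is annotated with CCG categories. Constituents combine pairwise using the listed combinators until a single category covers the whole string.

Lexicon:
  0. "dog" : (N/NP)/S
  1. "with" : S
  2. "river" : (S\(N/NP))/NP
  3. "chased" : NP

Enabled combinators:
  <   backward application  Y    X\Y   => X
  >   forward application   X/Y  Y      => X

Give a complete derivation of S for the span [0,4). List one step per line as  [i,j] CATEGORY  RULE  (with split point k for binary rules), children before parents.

[0,4] S   <
  [0,2] N/NP   >
    [0,1] "dog" : (N/NP)/S
    [1,2] "with" : S
  [2,4] S\(N/NP)   >
    [2,3] "river" : (S\(N/NP))/NP
    [3,4] "chased" : NP

[0,1] (N/NP)/S  lex  "dog"
[1,2] S  lex  "with"
[0,2] N/NP  >  k=1
[2,3] (S\(N/NP))/NP  lex  "river"
[3,4] NP  lex  "chased"
[2,4] S\(N/NP)  >  k=3
[0,4] S  <  k=2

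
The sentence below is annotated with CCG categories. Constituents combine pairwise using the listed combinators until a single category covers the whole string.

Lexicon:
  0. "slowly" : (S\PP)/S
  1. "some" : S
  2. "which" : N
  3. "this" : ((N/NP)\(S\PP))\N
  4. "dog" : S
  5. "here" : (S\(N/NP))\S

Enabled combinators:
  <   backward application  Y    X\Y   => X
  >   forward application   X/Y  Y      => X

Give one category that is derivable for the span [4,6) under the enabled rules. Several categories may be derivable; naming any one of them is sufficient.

[0,6] S   <
  [0,4] N/NP   <
    [0,2] S\PP   >
      [0,1] "slowly" : (S\PP)/S
      [1,2] "some" : S
    [2,4] (N/NP)\(S\PP)   <
      [2,3] "which" : N
      [3,4] "this" : ((N/NP)\(S\PP))\N
  [4,6] S\(N/NP)   <
    [4,5] "dog" : S
    [5,6] "here" : (S\(N/NP))\S

S\(N/NP)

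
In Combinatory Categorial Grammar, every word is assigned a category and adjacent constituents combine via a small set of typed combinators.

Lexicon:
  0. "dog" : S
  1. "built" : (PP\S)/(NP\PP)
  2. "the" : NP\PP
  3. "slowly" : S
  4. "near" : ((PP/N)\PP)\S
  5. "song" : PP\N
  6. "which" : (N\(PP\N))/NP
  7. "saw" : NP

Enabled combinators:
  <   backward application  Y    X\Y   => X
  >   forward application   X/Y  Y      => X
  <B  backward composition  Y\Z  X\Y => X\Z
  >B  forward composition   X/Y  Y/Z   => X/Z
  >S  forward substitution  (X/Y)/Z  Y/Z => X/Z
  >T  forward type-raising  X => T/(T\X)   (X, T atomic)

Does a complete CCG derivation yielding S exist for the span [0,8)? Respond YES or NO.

S (PP\S)/(NP\PP) NP\PP S ((PP/N)\PP)\S PP\N (N\(PP\N))/NP NP
CKY chart[0,8] = {N/(N\PP), NP/(NP\PP), PP, PP/(N\N), PP/(PP\PP), S/(S\PP)}; S ∉ chart

NO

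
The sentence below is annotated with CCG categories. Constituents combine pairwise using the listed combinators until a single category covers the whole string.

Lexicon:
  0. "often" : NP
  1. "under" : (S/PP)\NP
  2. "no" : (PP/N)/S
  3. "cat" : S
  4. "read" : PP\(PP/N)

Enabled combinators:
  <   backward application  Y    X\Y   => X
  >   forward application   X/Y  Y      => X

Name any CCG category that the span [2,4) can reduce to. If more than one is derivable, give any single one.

[0,5] S   >
  [0,2] S/PP   <
    [0,1] "often" : NP
    [1,2] "under" : (S/PP)\NP
  [2,5] PP   <
    [2,4] PP/N   >
      [2,3] "no" : (PP/N)/S
      [3,4] "cat" : S
    [4,5] "read" : PP\(PP/N)

PP/N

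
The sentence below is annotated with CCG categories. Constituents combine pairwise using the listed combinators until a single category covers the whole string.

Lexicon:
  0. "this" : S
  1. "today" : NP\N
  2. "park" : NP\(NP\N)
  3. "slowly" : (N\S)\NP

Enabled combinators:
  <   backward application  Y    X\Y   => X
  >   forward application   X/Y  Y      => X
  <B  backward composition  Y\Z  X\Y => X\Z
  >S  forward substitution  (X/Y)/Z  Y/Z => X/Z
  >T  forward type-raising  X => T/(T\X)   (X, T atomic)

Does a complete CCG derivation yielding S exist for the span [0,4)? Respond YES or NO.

NO

S NP\N NP\(NP\N) (N\S)\NP
CKY chart[0,4] = {N, N/(N\N), NP/(NP\N), PP/(PP\N), S/(S\N)}; S ∉ chart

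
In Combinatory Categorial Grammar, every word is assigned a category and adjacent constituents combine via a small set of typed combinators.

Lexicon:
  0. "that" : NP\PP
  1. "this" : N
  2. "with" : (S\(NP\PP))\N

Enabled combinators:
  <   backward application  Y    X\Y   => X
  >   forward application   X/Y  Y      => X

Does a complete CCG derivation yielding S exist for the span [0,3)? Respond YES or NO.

YES

[0,3] S   <
  [0,1] "that" : NP\PP
  [1,3] S\(NP\PP)   <
    [1,2] "this" : N
    [2,3] "with" : (S\(NP\PP))\N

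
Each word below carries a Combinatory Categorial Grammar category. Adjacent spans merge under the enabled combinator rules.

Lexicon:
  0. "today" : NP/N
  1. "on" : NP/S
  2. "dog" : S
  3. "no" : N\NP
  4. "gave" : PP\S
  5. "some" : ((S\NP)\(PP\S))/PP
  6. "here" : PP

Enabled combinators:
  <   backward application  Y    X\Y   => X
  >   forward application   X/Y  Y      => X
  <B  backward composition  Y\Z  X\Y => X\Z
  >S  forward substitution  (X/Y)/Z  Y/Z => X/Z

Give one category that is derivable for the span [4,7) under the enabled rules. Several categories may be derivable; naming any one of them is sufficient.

S\NP

[0,7] S   <
  [0,4] NP   >
    [0,1] "today" : NP/N
    [1,4] N   <
      [1,3] NP   >
        [1,2] "on" : NP/S
        [2,3] "dog" : S
      [3,4] "no" : N\NP
  [4,7] S\NP   <
    [4,5] "gave" : PP\S
    [5,7] (S\NP)\(PP\S)   >
      [5,6] "some" : ((S\NP)\(PP\S))/PP
      [6,7] "here" : PP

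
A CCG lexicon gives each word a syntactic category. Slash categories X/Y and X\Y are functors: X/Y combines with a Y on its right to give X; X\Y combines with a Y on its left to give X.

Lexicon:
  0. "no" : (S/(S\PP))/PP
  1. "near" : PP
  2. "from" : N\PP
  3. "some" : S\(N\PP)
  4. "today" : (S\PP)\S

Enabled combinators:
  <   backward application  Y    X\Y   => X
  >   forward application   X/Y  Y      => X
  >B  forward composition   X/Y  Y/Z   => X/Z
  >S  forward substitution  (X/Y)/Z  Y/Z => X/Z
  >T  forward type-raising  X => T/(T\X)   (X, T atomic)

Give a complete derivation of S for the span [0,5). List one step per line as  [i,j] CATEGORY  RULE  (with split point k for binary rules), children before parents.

[0,1] (S/(S\PP))/PP  lex  "no"
[1,2] PP  lex  "near"
[0,2] S/(S\PP)  >  k=1
[2,3] N\PP  lex  "from"
[3,4] S\(N\PP)  lex  "some"
[2,4] S  <  k=3
[4,5] (S\PP)\S  lex  "today"
[2,5] S\PP  <  k=4
[0,5] S  >  k=2

[0,5] S   >
  [0,2] S/(S\PP)   >
    [0,1] "no" : (S/(S\PP))/PP
    [1,2] "near" : PP
  [2,5] S\PP   <
    [2,4] S   <
      [2,3] "from" : N\PP
      [3,4] "some" : S\(N\PP)
    [4,5] "today" : (S\PP)\S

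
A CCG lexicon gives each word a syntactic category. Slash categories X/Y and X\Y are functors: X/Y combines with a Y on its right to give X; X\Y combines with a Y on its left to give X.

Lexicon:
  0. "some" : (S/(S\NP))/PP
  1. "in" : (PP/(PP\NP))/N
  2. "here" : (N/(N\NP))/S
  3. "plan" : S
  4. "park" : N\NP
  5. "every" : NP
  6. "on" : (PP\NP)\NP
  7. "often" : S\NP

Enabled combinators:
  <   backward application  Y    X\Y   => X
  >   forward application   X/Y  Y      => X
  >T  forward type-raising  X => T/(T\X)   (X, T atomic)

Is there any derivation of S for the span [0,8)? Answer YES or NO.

[0,8] S   >
  [0,7] S/(S\NP)   >
    [0,1] "some" : (S/(S\NP))/PP
    [1,7] PP   >
      [1,5] PP/(PP\NP)   >
        [1,2] "in" : (PP/(PP\NP))/N
        [2,5] N   >
          [2,4] N/(N\NP)   >
            [2,3] "here" : (N/(N\NP))/S
            [3,4] "plan" : S
          [4,5] "park" : N\NP
      [5,7] PP\NP   <
        [5,6] "every" : NP
        [6,7] "on" : (PP\NP)\NP
  [7,8] "often" : S\NP

YES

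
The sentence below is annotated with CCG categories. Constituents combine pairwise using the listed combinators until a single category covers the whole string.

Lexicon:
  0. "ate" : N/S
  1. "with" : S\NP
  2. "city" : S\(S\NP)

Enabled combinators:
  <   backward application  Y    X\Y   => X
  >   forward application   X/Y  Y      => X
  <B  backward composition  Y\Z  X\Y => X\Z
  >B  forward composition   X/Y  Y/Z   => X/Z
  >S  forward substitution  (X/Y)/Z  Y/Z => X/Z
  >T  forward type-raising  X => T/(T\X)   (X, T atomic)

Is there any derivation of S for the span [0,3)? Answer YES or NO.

N/S S\NP S\(S\NP)
CKY chart[0,3] = {N, N/(N\N), N/(S\S), NP/(NP\N), PP/(PP\N), S/(S\N)}; S ∉ chart

NO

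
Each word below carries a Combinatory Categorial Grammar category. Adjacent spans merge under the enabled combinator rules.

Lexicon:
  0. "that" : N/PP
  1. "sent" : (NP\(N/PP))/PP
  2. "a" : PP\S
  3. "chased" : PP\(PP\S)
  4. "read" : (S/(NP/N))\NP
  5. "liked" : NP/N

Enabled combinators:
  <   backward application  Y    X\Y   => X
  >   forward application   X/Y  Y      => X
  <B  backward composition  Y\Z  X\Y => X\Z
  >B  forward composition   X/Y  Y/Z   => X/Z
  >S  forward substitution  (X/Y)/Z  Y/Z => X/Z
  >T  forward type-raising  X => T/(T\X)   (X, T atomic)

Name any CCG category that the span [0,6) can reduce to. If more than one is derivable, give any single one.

S

[0,6] S   >
  [0,5] S/(NP/N)   <
    [0,4] NP   <
      [0,1] "that" : N/PP
      [1,4] NP\(N/PP)   >
        [1,2] "sent" : (NP\(N/PP))/PP
        [2,4] PP   <
          [2,3] "a" : PP\S
          [3,4] "chased" : PP\(PP\S)
    [4,5] "read" : (S/(NP/N))\NP
  [5,6] "liked" : NP/N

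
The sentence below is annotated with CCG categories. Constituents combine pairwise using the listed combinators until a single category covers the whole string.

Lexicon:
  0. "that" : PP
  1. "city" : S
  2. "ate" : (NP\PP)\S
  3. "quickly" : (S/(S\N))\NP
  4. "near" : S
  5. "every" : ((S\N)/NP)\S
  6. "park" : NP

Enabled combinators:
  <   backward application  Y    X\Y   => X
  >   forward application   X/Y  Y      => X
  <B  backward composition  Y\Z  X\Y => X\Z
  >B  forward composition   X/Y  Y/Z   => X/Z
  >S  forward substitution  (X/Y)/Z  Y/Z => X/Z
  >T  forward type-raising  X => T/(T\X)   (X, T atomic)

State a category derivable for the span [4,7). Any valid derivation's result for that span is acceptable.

S\N

[0,7] S   >
  [0,4] S/(S\N)   <
    [0,3] NP   >
      [0,1] NP/(NP\PP)   >T
        [0,1] "that" : PP
      [1,3] NP\PP   <
        [1,2] "city" : S
        [2,3] "ate" : (NP\PP)\S
    [3,4] "quickly" : (S/(S\N))\NP
  [4,7] S\N   >
    [4,6] (S\N)/NP   <
      [4,5] "near" : S
      [5,6] "every" : ((S\N)/NP)\S
    [6,7] "park" : NP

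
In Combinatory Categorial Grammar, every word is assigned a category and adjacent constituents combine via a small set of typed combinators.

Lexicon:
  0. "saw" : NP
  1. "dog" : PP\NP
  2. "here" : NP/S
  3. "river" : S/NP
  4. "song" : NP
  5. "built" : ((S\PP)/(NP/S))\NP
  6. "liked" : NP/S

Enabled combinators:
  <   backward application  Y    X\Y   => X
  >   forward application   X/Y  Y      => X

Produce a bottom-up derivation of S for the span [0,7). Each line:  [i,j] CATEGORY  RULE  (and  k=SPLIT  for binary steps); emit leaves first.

[0,1] NP  lex  "saw"
[1,2] PP\NP  lex  "dog"
[0,2] PP  <  k=1
[2,3] NP/S  lex  "here"
[3,4] S/NP  lex  "river"
[4,5] NP  lex  "song"
[3,5] S  >  k=4
[2,5] NP  >  k=3
[5,6] ((S\PP)/(NP/S))\NP  lex  "built"
[2,6] (S\PP)/(NP/S)  <  k=5
[6,7] NP/S  lex  "liked"
[2,7] S\PP  >  k=6
[0,7] S  <  k=2

[0,7] S   <
  [0,2] PP   <
    [0,1] "saw" : NP
    [1,2] "dog" : PP\NP
  [2,7] S\PP   >
    [2,6] (S\PP)/(NP/S)   <
      [2,5] NP   >
        [2,3] "here" : NP/S
        [3,5] S   >
          [3,4] "river" : S/NP
          [4,5] "song" : NP
      [5,6] "built" : ((S\PP)/(NP/S))\NP
    [6,7] "liked" : NP/S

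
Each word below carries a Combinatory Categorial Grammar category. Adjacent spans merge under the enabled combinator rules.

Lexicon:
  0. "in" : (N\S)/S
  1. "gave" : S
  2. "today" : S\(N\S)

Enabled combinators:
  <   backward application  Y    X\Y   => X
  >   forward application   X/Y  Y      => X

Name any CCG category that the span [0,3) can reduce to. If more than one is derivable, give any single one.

[0,3] S   <
  [0,2] N\S   >
    [0,1] "in" : (N\S)/S
    [1,2] "gave" : S
  [2,3] "today" : S\(N\S)

S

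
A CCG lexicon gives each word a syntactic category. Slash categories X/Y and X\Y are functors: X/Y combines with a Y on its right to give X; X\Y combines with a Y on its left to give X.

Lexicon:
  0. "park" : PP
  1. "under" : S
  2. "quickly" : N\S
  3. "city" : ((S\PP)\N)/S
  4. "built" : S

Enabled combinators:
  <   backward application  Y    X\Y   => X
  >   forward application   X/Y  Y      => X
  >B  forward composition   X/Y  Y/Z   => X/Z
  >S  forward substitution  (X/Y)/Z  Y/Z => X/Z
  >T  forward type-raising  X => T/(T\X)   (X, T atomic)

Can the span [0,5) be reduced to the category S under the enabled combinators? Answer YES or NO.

YES

[0,5] S   >
  [0,1] S/(S\PP)   >T
    [0,1] "park" : PP
  [1,5] S\PP   <
    [1,3] N   <
      [1,2] "under" : S
      [2,3] "quickly" : N\S
    [3,5] (S\PP)\N   >
      [3,4] "city" : ((S\PP)\N)/S
      [4,5] "built" : S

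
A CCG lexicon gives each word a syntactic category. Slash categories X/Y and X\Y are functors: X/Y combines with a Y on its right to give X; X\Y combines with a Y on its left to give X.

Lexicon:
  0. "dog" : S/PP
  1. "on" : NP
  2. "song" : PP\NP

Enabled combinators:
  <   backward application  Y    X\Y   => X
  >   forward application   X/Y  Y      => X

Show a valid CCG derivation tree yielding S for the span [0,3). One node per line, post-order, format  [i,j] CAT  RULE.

[0,3] S   >
  [0,1] "dog" : S/PP
  [1,3] PP   <
    [1,2] "on" : NP
    [2,3] "song" : PP\NP

[0,1] S/PP  lex  "dog"
[1,2] NP  lex  "on"
[2,3] PP\NP  lex  "song"
[1,3] PP  <  k=2
[0,3] S  >  k=1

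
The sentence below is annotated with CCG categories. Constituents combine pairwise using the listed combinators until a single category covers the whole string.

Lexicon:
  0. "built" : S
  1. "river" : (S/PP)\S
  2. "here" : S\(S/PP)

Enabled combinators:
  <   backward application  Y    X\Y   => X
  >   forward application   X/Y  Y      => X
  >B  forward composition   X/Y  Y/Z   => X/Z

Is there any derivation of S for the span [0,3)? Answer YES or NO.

YES

[0,3] S   <
  [0,2] S/PP   <
    [0,1] "built" : S
    [1,2] "river" : (S/PP)\S
  [2,3] "here" : S\(S/PP)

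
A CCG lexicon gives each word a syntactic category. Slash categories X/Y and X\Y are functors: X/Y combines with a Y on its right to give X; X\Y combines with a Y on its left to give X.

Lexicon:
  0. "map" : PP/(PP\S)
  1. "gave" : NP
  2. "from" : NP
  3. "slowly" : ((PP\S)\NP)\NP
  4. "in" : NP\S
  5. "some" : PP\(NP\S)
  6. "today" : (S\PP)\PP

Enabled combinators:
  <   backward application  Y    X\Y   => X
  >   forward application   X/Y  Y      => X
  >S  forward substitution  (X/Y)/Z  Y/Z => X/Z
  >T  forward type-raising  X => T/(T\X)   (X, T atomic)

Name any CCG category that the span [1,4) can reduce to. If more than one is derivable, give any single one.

[0,7] S   <
  [0,4] PP   >
    [0,1] "map" : PP/(PP\S)
    [1,4] PP\S   <
      [1,2] "gave" : NP
      [2,4] (PP\S)\NP   <
        [2,3] "from" : NP
        [3,4] "slowly" : ((PP\S)\NP)\NP
  [4,7] S\PP   <
    [4,6] PP   <
      [4,5] "in" : NP\S
      [5,6] "some" : PP\(NP\S)
    [6,7] "today" : (S\PP)\PP

PP\S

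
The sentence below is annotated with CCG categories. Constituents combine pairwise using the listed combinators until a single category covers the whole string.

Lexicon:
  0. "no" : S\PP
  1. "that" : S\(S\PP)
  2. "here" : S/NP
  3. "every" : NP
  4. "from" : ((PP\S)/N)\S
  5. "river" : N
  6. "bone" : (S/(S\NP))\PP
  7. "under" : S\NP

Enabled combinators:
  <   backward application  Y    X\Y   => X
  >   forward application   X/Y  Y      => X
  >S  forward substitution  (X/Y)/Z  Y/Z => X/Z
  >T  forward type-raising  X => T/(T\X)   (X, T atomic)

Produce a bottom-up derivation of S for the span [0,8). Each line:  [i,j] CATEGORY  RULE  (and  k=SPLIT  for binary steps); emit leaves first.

[0,1] S\PP  lex  "no"
[1,2] S\(S\PP)  lex  "that"
[0,2] S  <  k=1
[2,3] S/NP  lex  "here"
[3,4] NP  lex  "every"
[2,4] S  >  k=3
[4,5] ((PP\S)/N)\S  lex  "from"
[2,5] (PP\S)/N  <  k=4
[5,6] N  lex  "river"
[2,6] PP\S  >  k=5
[0,6] PP  <  k=2
[6,7] (S/(S\NP))\PP  lex  "bone"
[0,7] S/(S\NP)  <  k=6
[7,8] S\NP  lex  "under"
[0,8] S  >  k=7

[0,8] S   >
  [0,7] S/(S\NP)   <
    [0,6] PP   <
      [0,2] S   <
        [0,1] "no" : S\PP
        [1,2] "that" : S\(S\PP)
      [2,6] PP\S   >
        [2,5] (PP\S)/N   <
          [2,4] S   >
            [2,3] "here" : S/NP
            [3,4] "every" : NP
          [4,5] "from" : ((PP\S)/N)\S
        [5,6] "river" : N
    [6,7] "bone" : (S/(S\NP))\PP
  [7,8] "under" : S\NP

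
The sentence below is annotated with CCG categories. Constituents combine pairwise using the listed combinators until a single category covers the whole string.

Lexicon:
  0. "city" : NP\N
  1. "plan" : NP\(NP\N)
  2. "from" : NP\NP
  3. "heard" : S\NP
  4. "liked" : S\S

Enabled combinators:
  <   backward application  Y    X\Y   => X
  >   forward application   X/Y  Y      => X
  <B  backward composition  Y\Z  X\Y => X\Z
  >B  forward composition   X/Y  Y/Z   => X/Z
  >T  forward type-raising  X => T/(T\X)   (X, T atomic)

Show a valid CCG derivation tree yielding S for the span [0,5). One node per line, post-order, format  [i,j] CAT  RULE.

[0,1] NP\N  lex  "city"
[1,2] NP\(NP\N)  lex  "plan"
[0,2] NP  <  k=1
[2,3] NP\NP  lex  "from"
[3,4] S\NP  lex  "heard"
[2,4] S\NP  <B  k=3
[4,5] S\S  lex  "liked"
[2,5] S\NP  <B  k=4
[0,5] S  <  k=2

[0,5] S   <
  [0,2] NP   <
    [0,1] "city" : NP\N
    [1,2] "plan" : NP\(NP\N)
  [2,5] S\NP   <B
    [2,4] S\NP   <B
      [2,3] "from" : NP\NP
      [3,4] "heard" : S\NP
    [4,5] "liked" : S\S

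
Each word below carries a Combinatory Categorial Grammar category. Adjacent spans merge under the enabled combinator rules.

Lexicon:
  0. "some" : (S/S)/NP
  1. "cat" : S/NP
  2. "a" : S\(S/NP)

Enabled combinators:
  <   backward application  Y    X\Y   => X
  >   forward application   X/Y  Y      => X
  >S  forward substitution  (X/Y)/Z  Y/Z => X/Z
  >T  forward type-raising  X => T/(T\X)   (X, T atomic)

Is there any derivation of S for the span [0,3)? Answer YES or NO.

[0,3] S   <
  [0,2] S/NP   >S
    [0,1] "some" : (S/S)/NP
    [1,2] "cat" : S/NP
  [2,3] "a" : S\(S/NP)

YES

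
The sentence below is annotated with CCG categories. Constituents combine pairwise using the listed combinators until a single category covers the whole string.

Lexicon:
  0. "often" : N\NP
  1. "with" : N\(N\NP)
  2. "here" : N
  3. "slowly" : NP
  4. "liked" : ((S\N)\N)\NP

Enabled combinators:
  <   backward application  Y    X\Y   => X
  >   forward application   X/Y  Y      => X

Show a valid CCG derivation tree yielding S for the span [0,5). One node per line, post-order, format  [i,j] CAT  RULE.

[0,1] N\NP  lex  "often"
[1,2] N\(N\NP)  lex  "with"
[0,2] N  <  k=1
[2,3] N  lex  "here"
[3,4] NP  lex  "slowly"
[4,5] ((S\N)\N)\NP  lex  "liked"
[3,5] (S\N)\N  <  k=4
[2,5] S\N  <  k=3
[0,5] S  <  k=2

[0,5] S   <
  [0,2] N   <
    [0,1] "often" : N\NP
    [1,2] "with" : N\(N\NP)
  [2,5] S\N   <
    [2,3] "here" : N
    [3,5] (S\N)\N   <
      [3,4] "slowly" : NP
      [4,5] "liked" : ((S\N)\N)\NP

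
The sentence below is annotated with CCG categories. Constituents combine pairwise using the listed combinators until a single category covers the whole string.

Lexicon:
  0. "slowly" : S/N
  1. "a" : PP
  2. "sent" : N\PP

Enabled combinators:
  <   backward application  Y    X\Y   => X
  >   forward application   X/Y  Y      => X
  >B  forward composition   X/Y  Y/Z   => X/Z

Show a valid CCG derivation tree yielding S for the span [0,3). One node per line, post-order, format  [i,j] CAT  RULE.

[0,3] S   >
  [0,1] "slowly" : S/N
  [1,3] N   <
    [1,2] "a" : PP
    [2,3] "sent" : N\PP

[0,1] S/N  lex  "slowly"
[1,2] PP  lex  "a"
[2,3] N\PP  lex  "sent"
[1,3] N  <  k=2
[0,3] S  >  k=1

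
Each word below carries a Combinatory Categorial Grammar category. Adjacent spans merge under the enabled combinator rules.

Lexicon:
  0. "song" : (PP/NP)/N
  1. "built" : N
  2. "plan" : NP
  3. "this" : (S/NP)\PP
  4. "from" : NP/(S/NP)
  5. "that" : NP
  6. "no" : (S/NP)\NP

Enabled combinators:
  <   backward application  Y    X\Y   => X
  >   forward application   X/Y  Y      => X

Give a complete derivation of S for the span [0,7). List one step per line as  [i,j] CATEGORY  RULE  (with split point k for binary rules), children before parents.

[0,7] S   >
  [0,4] S/NP   <
    [0,3] PP   >
      [0,2] PP/NP   >
        [0,1] "song" : (PP/NP)/N
        [1,2] "built" : N
      [2,3] "plan" : NP
    [3,4] "this" : (S/NP)\PP
  [4,7] NP   >
    [4,5] "from" : NP/(S/NP)
    [5,7] S/NP   <
      [5,6] "that" : NP
      [6,7] "no" : (S/NP)\NP

[0,1] (PP/NP)/N  lex  "song"
[1,2] N  lex  "built"
[0,2] PP/NP  >  k=1
[2,3] NP  lex  "plan"
[0,3] PP  >  k=2
[3,4] (S/NP)\PP  lex  "this"
[0,4] S/NP  <  k=3
[4,5] NP/(S/NP)  lex  "from"
[5,6] NP  lex  "that"
[6,7] (S/NP)\NP  lex  "no"
[5,7] S/NP  <  k=6
[4,7] NP  >  k=5
[0,7] S  >  k=4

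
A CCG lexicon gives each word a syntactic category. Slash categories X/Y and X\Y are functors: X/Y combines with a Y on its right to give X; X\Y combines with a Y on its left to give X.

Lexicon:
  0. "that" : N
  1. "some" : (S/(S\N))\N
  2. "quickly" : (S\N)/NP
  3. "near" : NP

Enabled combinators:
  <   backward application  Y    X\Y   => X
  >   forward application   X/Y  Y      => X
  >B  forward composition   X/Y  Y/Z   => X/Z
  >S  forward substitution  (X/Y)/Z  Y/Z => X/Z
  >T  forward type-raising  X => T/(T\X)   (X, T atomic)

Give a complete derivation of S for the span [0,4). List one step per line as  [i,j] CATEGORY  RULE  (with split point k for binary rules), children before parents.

[0,1] N  lex  "that"
[1,2] (S/(S\N))\N  lex  "some"
[0,2] S/(S\N)  <  k=1
[2,3] (S\N)/NP  lex  "quickly"
[3,4] NP  lex  "near"
[2,4] S\N  >  k=3
[0,4] S  >  k=2

[0,4] S   >
  [0,2] S/(S\N)   <
    [0,1] "that" : N
    [1,2] "some" : (S/(S\N))\N
  [2,4] S\N   >
    [2,3] "quickly" : (S\N)/NP
    [3,4] "near" : NP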